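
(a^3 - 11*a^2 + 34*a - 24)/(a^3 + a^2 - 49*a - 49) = (a^3 - 11*a^2 + 34*a - 24)/(a^3 + a^2 - 49*a - 49)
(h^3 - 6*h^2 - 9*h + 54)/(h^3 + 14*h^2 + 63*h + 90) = (h^2 - 9*h + 18)/(h^2 + 11*h + 30)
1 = 1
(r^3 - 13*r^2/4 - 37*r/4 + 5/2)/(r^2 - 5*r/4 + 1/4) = (r^2 - 3*r - 10)/(r - 1)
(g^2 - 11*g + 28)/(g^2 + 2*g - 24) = (g - 7)/(g + 6)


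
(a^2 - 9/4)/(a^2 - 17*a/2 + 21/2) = (a + 3/2)/(a - 7)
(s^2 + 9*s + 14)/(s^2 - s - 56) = (s + 2)/(s - 8)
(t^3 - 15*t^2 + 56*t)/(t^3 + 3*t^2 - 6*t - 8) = t*(t^2 - 15*t + 56)/(t^3 + 3*t^2 - 6*t - 8)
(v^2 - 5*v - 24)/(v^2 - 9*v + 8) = (v + 3)/(v - 1)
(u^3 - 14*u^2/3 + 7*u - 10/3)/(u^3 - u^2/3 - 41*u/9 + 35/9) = 3*(u - 2)/(3*u + 7)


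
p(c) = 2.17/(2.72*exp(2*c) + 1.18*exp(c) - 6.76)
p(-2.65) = -0.33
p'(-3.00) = 0.00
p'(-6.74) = -0.00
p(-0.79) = -0.38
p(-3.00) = -0.32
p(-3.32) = -0.32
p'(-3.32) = -0.00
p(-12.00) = -0.32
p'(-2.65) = -0.01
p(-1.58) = -0.34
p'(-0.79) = -0.11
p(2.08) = 0.01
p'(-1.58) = -0.03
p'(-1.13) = -0.06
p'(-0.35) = -0.37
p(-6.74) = -0.32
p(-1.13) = -0.36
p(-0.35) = -0.47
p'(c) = 2.17*(-5.44*exp(2*c) - 1.18*exp(c))/(2.72*exp(2*c) + 1.18*exp(c) - 6.76)^2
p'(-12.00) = 0.00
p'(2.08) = -0.02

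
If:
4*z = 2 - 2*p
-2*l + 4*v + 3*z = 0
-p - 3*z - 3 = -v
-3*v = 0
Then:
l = -6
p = 9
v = 0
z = -4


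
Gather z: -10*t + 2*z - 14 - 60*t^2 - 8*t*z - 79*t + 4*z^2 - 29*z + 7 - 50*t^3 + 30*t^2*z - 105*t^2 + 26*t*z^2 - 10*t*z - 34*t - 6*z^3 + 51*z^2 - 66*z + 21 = -50*t^3 - 165*t^2 - 123*t - 6*z^3 + z^2*(26*t + 55) + z*(30*t^2 - 18*t - 93) + 14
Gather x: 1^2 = 1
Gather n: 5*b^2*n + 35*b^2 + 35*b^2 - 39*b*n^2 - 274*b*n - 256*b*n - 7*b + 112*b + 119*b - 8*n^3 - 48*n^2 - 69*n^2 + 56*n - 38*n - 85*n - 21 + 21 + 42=70*b^2 + 224*b - 8*n^3 + n^2*(-39*b - 117) + n*(5*b^2 - 530*b - 67) + 42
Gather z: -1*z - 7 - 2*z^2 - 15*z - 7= -2*z^2 - 16*z - 14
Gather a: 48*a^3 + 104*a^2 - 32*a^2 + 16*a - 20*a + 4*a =48*a^3 + 72*a^2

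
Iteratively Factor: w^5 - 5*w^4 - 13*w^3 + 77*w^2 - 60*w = (w)*(w^4 - 5*w^3 - 13*w^2 + 77*w - 60) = w*(w + 4)*(w^3 - 9*w^2 + 23*w - 15) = w*(w - 3)*(w + 4)*(w^2 - 6*w + 5) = w*(w - 5)*(w - 3)*(w + 4)*(w - 1)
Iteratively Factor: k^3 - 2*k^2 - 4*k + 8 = (k - 2)*(k^2 - 4) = (k - 2)*(k + 2)*(k - 2)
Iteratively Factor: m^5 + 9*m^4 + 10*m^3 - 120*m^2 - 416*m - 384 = (m + 4)*(m^4 + 5*m^3 - 10*m^2 - 80*m - 96) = (m + 2)*(m + 4)*(m^3 + 3*m^2 - 16*m - 48) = (m + 2)*(m + 4)^2*(m^2 - m - 12) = (m - 4)*(m + 2)*(m + 4)^2*(m + 3)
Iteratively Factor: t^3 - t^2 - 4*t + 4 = (t - 1)*(t^2 - 4) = (t - 1)*(t + 2)*(t - 2)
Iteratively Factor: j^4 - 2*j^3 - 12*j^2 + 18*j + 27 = (j - 3)*(j^3 + j^2 - 9*j - 9) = (j - 3)*(j + 1)*(j^2 - 9) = (j - 3)*(j + 1)*(j + 3)*(j - 3)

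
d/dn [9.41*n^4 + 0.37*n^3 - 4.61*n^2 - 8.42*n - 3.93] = 37.64*n^3 + 1.11*n^2 - 9.22*n - 8.42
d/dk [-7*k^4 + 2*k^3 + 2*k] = -28*k^3 + 6*k^2 + 2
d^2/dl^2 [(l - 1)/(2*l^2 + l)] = 2*(4*l^3 - 12*l^2 - 6*l - 1)/(l^3*(8*l^3 + 12*l^2 + 6*l + 1))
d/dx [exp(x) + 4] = exp(x)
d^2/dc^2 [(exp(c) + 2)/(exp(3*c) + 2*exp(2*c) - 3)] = (((-6*exp(c) - 8)*exp(c) - (exp(c) + 2)*(9*exp(c) + 8))*(exp(3*c) + 2*exp(2*c) - 3)*exp(c) + (2*exp(c) + 4)*(3*exp(c) + 4)^2*exp(3*c) + (exp(3*c) + 2*exp(2*c) - 3)^2)*exp(c)/(exp(3*c) + 2*exp(2*c) - 3)^3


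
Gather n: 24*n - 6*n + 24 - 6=18*n + 18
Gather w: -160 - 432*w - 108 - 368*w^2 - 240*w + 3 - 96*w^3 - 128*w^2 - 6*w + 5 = -96*w^3 - 496*w^2 - 678*w - 260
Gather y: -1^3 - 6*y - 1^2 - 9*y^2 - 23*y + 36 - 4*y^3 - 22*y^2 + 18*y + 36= -4*y^3 - 31*y^2 - 11*y + 70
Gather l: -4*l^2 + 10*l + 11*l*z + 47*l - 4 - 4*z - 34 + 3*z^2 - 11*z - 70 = -4*l^2 + l*(11*z + 57) + 3*z^2 - 15*z - 108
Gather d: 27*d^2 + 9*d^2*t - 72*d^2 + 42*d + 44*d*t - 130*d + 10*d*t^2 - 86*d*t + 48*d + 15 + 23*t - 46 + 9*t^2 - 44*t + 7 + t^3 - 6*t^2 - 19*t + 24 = d^2*(9*t - 45) + d*(10*t^2 - 42*t - 40) + t^3 + 3*t^2 - 40*t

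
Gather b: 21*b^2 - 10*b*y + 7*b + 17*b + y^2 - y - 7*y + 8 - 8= 21*b^2 + b*(24 - 10*y) + y^2 - 8*y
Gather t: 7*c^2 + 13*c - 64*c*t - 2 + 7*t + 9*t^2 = 7*c^2 + 13*c + 9*t^2 + t*(7 - 64*c) - 2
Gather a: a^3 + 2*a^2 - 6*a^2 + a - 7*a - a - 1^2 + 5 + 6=a^3 - 4*a^2 - 7*a + 10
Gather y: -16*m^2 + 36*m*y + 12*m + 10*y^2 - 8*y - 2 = -16*m^2 + 12*m + 10*y^2 + y*(36*m - 8) - 2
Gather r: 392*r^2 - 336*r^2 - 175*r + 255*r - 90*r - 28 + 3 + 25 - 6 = 56*r^2 - 10*r - 6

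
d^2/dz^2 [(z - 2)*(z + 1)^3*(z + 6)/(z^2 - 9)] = 2*(3*z^7 + 7*z^6 - 81*z^5 - 189*z^4 + 805*z^3 + 2745*z^2 - 135*z - 1971)/(z^6 - 27*z^4 + 243*z^2 - 729)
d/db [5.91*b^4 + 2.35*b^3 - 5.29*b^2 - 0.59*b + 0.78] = 23.64*b^3 + 7.05*b^2 - 10.58*b - 0.59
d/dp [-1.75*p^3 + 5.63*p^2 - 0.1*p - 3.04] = -5.25*p^2 + 11.26*p - 0.1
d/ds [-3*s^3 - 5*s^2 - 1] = s*(-9*s - 10)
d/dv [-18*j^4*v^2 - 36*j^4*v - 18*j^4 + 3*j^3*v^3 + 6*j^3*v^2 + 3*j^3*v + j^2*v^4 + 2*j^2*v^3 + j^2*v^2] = j^2*(-36*j^2*v - 36*j^2 + 9*j*v^2 + 12*j*v + 3*j + 4*v^3 + 6*v^2 + 2*v)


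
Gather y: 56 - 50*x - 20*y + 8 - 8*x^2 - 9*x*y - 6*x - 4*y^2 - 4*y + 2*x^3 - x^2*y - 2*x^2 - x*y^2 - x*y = 2*x^3 - 10*x^2 - 56*x + y^2*(-x - 4) + y*(-x^2 - 10*x - 24) + 64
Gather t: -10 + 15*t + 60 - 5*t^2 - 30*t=-5*t^2 - 15*t + 50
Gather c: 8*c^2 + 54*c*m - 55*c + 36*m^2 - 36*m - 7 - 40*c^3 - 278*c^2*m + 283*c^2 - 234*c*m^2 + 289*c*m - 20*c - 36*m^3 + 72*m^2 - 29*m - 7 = -40*c^3 + c^2*(291 - 278*m) + c*(-234*m^2 + 343*m - 75) - 36*m^3 + 108*m^2 - 65*m - 14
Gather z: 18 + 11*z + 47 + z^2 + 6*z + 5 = z^2 + 17*z + 70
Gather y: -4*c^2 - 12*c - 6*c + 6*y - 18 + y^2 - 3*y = -4*c^2 - 18*c + y^2 + 3*y - 18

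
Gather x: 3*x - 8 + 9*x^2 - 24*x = 9*x^2 - 21*x - 8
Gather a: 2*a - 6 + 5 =2*a - 1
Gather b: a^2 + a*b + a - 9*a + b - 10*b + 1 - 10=a^2 - 8*a + b*(a - 9) - 9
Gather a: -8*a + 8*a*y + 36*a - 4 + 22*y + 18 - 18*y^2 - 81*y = a*(8*y + 28) - 18*y^2 - 59*y + 14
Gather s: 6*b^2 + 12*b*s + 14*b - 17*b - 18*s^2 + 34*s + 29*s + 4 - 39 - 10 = 6*b^2 - 3*b - 18*s^2 + s*(12*b + 63) - 45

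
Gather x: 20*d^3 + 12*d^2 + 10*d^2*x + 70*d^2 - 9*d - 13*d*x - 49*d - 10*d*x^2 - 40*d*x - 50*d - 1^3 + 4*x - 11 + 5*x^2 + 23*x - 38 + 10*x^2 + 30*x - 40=20*d^3 + 82*d^2 - 108*d + x^2*(15 - 10*d) + x*(10*d^2 - 53*d + 57) - 90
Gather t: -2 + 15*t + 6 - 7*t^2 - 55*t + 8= -7*t^2 - 40*t + 12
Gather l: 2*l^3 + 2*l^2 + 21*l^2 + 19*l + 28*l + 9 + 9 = 2*l^3 + 23*l^2 + 47*l + 18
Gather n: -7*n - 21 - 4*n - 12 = -11*n - 33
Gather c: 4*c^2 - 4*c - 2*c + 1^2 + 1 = 4*c^2 - 6*c + 2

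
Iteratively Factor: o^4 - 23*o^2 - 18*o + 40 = (o - 5)*(o^3 + 5*o^2 + 2*o - 8) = (o - 5)*(o + 2)*(o^2 + 3*o - 4) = (o - 5)*(o - 1)*(o + 2)*(o + 4)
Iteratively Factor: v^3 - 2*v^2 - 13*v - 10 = (v + 2)*(v^2 - 4*v - 5) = (v - 5)*(v + 2)*(v + 1)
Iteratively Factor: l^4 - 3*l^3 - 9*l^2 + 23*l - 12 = (l + 3)*(l^3 - 6*l^2 + 9*l - 4) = (l - 1)*(l + 3)*(l^2 - 5*l + 4) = (l - 4)*(l - 1)*(l + 3)*(l - 1)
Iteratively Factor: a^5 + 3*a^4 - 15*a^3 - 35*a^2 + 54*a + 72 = (a + 3)*(a^4 - 15*a^2 + 10*a + 24) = (a + 3)*(a + 4)*(a^3 - 4*a^2 + a + 6) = (a - 3)*(a + 3)*(a + 4)*(a^2 - a - 2) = (a - 3)*(a - 2)*(a + 3)*(a + 4)*(a + 1)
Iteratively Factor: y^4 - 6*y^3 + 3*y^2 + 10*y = (y)*(y^3 - 6*y^2 + 3*y + 10) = y*(y - 5)*(y^2 - y - 2) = y*(y - 5)*(y - 2)*(y + 1)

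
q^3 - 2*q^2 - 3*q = q*(q - 3)*(q + 1)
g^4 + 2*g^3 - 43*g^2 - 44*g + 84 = (g - 6)*(g - 1)*(g + 2)*(g + 7)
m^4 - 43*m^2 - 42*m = m*(m - 7)*(m + 1)*(m + 6)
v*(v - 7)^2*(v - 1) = v^4 - 15*v^3 + 63*v^2 - 49*v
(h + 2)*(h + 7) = h^2 + 9*h + 14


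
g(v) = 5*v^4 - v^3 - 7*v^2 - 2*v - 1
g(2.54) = 140.49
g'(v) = 20*v^3 - 3*v^2 - 14*v - 2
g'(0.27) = -5.61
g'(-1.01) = -11.53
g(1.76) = 16.32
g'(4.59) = 1804.59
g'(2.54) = 270.83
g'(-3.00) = -527.00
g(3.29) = 466.85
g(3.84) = 918.64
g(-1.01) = 0.11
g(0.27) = -2.04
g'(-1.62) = -72.22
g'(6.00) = 4126.00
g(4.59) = 1964.96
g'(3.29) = 631.69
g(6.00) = 5999.00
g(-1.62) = 22.56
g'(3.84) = 1032.47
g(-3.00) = 374.00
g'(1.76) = 73.10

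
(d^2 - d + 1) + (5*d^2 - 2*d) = 6*d^2 - 3*d + 1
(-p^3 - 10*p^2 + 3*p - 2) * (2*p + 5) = -2*p^4 - 25*p^3 - 44*p^2 + 11*p - 10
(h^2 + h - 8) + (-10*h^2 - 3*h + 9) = -9*h^2 - 2*h + 1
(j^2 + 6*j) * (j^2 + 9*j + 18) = j^4 + 15*j^3 + 72*j^2 + 108*j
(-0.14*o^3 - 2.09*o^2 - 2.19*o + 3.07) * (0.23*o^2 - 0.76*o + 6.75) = -0.0322*o^5 - 0.3743*o^4 + 0.1397*o^3 - 11.737*o^2 - 17.1157*o + 20.7225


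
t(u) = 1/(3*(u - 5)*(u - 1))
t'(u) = -1/(3*(u - 5)*(u - 1)^2) - 1/(3*(u - 5)^2*(u - 1))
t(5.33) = 0.23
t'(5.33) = -0.76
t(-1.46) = 0.02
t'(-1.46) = 0.01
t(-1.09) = 0.03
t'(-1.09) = 0.02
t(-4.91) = 0.01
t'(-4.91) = 0.00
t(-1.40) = 0.02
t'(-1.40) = 0.01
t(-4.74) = 0.01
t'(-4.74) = 0.00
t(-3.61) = 0.01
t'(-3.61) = 0.00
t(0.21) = 0.09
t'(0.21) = 0.13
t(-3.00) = 0.01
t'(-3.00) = 0.00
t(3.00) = -0.08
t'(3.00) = 0.00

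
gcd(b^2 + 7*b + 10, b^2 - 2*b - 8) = b + 2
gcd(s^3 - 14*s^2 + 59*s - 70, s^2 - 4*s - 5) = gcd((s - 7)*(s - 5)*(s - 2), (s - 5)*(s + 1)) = s - 5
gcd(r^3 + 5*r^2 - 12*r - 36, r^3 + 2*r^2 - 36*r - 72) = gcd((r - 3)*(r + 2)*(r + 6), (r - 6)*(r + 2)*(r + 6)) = r^2 + 8*r + 12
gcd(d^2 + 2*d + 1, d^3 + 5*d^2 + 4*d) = d + 1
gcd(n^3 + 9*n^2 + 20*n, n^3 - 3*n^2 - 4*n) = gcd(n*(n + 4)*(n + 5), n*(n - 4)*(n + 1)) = n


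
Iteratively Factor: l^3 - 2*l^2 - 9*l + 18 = (l - 3)*(l^2 + l - 6) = (l - 3)*(l - 2)*(l + 3)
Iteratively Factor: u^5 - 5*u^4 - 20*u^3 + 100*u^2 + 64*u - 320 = (u - 4)*(u^4 - u^3 - 24*u^2 + 4*u + 80) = (u - 4)*(u + 2)*(u^3 - 3*u^2 - 18*u + 40) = (u - 4)*(u - 2)*(u + 2)*(u^2 - u - 20) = (u - 5)*(u - 4)*(u - 2)*(u + 2)*(u + 4)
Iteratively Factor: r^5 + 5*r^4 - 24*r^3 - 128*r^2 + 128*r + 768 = (r - 4)*(r^4 + 9*r^3 + 12*r^2 - 80*r - 192) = (r - 4)*(r + 4)*(r^3 + 5*r^2 - 8*r - 48) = (r - 4)*(r + 4)^2*(r^2 + r - 12) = (r - 4)*(r + 4)^3*(r - 3)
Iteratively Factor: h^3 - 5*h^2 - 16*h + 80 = (h + 4)*(h^2 - 9*h + 20) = (h - 5)*(h + 4)*(h - 4)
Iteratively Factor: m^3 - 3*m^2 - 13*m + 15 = (m - 5)*(m^2 + 2*m - 3) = (m - 5)*(m + 3)*(m - 1)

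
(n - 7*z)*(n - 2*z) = n^2 - 9*n*z + 14*z^2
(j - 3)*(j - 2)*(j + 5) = j^3 - 19*j + 30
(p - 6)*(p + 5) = p^2 - p - 30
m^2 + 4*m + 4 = (m + 2)^2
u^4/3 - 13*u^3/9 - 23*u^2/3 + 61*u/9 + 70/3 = (u/3 + 1)*(u - 7)*(u - 2)*(u + 5/3)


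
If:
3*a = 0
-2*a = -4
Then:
No Solution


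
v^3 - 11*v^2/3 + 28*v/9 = v*(v - 7/3)*(v - 4/3)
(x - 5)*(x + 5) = x^2 - 25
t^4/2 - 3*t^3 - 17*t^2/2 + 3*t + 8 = (t/2 + 1)*(t - 8)*(t - 1)*(t + 1)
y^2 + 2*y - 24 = (y - 4)*(y + 6)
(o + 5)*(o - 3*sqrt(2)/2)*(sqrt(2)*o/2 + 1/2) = sqrt(2)*o^3/2 - o^2 + 5*sqrt(2)*o^2/2 - 5*o - 3*sqrt(2)*o/4 - 15*sqrt(2)/4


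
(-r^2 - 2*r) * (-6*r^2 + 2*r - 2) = 6*r^4 + 10*r^3 - 2*r^2 + 4*r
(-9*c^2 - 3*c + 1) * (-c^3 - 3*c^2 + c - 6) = 9*c^5 + 30*c^4 - c^3 + 48*c^2 + 19*c - 6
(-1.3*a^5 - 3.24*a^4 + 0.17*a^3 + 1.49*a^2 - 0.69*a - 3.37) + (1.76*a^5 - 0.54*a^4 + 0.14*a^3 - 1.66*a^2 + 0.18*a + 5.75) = 0.46*a^5 - 3.78*a^4 + 0.31*a^3 - 0.17*a^2 - 0.51*a + 2.38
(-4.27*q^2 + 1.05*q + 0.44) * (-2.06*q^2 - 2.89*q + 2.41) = 8.7962*q^4 + 10.1773*q^3 - 14.2316*q^2 + 1.2589*q + 1.0604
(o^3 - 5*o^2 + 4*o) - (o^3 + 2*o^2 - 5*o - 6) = -7*o^2 + 9*o + 6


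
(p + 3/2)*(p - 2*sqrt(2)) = p^2 - 2*sqrt(2)*p + 3*p/2 - 3*sqrt(2)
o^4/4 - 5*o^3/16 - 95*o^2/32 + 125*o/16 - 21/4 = (o/4 + 1)*(o - 2)*(o - 7/4)*(o - 3/2)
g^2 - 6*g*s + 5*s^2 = (g - 5*s)*(g - s)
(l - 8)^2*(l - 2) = l^3 - 18*l^2 + 96*l - 128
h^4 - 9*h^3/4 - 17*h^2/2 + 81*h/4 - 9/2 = (h - 3)*(h - 2)*(h - 1/4)*(h + 3)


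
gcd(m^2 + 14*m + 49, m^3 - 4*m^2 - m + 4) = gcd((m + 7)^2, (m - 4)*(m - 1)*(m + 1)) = 1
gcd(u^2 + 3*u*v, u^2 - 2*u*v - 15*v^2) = u + 3*v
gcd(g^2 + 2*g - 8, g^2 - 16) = g + 4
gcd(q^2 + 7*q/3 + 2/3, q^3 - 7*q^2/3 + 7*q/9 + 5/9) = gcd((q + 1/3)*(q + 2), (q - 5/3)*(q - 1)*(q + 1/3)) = q + 1/3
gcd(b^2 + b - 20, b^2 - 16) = b - 4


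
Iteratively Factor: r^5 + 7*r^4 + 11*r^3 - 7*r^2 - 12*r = (r + 1)*(r^4 + 6*r^3 + 5*r^2 - 12*r) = (r - 1)*(r + 1)*(r^3 + 7*r^2 + 12*r) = (r - 1)*(r + 1)*(r + 3)*(r^2 + 4*r) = (r - 1)*(r + 1)*(r + 3)*(r + 4)*(r)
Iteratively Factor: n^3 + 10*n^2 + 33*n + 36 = (n + 3)*(n^2 + 7*n + 12) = (n + 3)*(n + 4)*(n + 3)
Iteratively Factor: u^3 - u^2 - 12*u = (u - 4)*(u^2 + 3*u) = (u - 4)*(u + 3)*(u)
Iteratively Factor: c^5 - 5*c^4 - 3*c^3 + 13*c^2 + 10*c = (c - 2)*(c^4 - 3*c^3 - 9*c^2 - 5*c) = (c - 2)*(c + 1)*(c^3 - 4*c^2 - 5*c) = (c - 5)*(c - 2)*(c + 1)*(c^2 + c) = c*(c - 5)*(c - 2)*(c + 1)*(c + 1)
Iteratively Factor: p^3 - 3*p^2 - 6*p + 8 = (p - 1)*(p^2 - 2*p - 8) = (p - 1)*(p + 2)*(p - 4)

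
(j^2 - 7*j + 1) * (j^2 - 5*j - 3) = j^4 - 12*j^3 + 33*j^2 + 16*j - 3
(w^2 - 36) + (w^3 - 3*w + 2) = w^3 + w^2 - 3*w - 34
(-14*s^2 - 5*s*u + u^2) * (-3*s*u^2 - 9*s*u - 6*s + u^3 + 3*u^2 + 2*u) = 42*s^3*u^2 + 126*s^3*u + 84*s^3 + s^2*u^3 + 3*s^2*u^2 + 2*s^2*u - 8*s*u^4 - 24*s*u^3 - 16*s*u^2 + u^5 + 3*u^4 + 2*u^3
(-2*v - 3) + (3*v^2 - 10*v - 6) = 3*v^2 - 12*v - 9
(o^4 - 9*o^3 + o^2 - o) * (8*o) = 8*o^5 - 72*o^4 + 8*o^3 - 8*o^2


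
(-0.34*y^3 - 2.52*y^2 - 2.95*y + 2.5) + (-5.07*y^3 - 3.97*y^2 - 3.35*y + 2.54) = -5.41*y^3 - 6.49*y^2 - 6.3*y + 5.04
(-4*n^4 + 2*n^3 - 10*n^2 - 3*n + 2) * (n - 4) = -4*n^5 + 18*n^4 - 18*n^3 + 37*n^2 + 14*n - 8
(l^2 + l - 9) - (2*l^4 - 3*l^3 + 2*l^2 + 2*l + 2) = -2*l^4 + 3*l^3 - l^2 - l - 11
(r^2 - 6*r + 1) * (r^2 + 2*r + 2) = r^4 - 4*r^3 - 9*r^2 - 10*r + 2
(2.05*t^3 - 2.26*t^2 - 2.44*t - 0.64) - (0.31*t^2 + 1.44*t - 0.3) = 2.05*t^3 - 2.57*t^2 - 3.88*t - 0.34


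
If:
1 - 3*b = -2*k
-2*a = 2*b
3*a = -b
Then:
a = 0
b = 0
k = -1/2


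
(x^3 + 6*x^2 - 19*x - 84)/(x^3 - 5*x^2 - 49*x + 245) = (x^2 - x - 12)/(x^2 - 12*x + 35)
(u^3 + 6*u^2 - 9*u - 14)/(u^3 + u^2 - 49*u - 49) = (u - 2)/(u - 7)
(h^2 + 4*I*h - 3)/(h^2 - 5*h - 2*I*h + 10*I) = (h^2 + 4*I*h - 3)/(h^2 - 5*h - 2*I*h + 10*I)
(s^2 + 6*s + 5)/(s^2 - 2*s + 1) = (s^2 + 6*s + 5)/(s^2 - 2*s + 1)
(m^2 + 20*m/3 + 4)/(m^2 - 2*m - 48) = (m + 2/3)/(m - 8)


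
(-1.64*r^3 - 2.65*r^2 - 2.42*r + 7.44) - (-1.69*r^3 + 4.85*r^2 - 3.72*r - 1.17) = 0.05*r^3 - 7.5*r^2 + 1.3*r + 8.61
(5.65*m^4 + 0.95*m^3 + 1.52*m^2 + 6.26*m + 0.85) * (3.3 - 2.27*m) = -12.8255*m^5 + 16.4885*m^4 - 0.3154*m^3 - 9.1942*m^2 + 18.7285*m + 2.805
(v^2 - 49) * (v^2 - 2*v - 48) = v^4 - 2*v^3 - 97*v^2 + 98*v + 2352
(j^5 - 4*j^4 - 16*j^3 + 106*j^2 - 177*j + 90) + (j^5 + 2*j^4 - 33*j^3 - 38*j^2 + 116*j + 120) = 2*j^5 - 2*j^4 - 49*j^3 + 68*j^2 - 61*j + 210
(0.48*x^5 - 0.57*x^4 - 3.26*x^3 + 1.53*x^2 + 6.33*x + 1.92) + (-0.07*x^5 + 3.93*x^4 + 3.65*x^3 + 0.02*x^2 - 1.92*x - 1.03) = 0.41*x^5 + 3.36*x^4 + 0.39*x^3 + 1.55*x^2 + 4.41*x + 0.89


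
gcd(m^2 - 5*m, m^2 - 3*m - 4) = 1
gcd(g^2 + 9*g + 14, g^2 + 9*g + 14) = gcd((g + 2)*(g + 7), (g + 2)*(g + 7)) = g^2 + 9*g + 14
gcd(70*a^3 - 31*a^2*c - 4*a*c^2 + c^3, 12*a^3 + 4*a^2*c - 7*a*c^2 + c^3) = 2*a - c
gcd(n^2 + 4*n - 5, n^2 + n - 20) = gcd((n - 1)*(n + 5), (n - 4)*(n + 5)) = n + 5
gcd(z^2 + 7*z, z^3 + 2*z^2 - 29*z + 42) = z + 7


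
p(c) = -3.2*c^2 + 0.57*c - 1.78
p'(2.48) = -15.30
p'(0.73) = -4.10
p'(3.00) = -18.63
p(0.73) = -3.07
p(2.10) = -14.70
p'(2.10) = -12.87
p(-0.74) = -3.95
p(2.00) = -13.44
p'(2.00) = -12.23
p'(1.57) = -9.48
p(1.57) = -8.77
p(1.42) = -7.42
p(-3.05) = -33.29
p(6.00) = -113.56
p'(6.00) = -37.83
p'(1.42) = -8.52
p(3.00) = -28.87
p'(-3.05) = 20.09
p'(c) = 0.57 - 6.4*c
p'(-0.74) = 5.31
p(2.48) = -20.05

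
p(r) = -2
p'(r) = 0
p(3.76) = -2.00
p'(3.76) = 0.00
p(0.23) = -2.00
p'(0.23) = 0.00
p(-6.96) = -2.00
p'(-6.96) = 0.00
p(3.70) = -2.00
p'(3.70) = 0.00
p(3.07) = -2.00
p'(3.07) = 0.00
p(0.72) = -2.00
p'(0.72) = 0.00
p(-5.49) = -2.00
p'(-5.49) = 0.00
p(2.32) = -2.00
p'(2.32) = 0.00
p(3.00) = -2.00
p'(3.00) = 0.00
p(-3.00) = -2.00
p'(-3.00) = 0.00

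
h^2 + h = h*(h + 1)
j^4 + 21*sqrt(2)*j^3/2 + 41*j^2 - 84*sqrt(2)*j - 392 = (j - 2*sqrt(2))*(j + 2*sqrt(2))*(j + 7*sqrt(2)/2)*(j + 7*sqrt(2))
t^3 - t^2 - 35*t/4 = t*(t - 7/2)*(t + 5/2)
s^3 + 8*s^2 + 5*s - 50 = (s - 2)*(s + 5)^2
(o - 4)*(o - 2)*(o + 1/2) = o^3 - 11*o^2/2 + 5*o + 4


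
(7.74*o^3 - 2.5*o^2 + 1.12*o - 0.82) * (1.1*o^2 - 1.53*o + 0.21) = 8.514*o^5 - 14.5922*o^4 + 6.6824*o^3 - 3.1406*o^2 + 1.4898*o - 0.1722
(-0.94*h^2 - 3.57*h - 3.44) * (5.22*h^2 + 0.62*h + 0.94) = -4.9068*h^4 - 19.2182*h^3 - 21.0538*h^2 - 5.4886*h - 3.2336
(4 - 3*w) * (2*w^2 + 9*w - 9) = -6*w^3 - 19*w^2 + 63*w - 36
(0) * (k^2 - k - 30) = 0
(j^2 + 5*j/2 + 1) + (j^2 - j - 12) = 2*j^2 + 3*j/2 - 11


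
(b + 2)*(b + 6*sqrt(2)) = b^2 + 2*b + 6*sqrt(2)*b + 12*sqrt(2)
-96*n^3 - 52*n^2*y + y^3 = (-8*n + y)*(2*n + y)*(6*n + y)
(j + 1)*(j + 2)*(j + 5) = j^3 + 8*j^2 + 17*j + 10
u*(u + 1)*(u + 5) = u^3 + 6*u^2 + 5*u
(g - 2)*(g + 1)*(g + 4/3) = g^3 + g^2/3 - 10*g/3 - 8/3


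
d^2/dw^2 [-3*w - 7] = 0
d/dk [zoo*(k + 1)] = zoo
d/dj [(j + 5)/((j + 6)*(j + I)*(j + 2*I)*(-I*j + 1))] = (-3*I*j^3 + j^2*(5 - 32*I) + j*(52 - 90*I) + 150 - 2*I)/(j^7 + j^6*(12 + 7*I) + j^5*(17 + 84*I) + j^4*(-228 + 227*I) + j^3*(-668 - 300*I) + j^2*(192 - 896*I) + j*(576 + 48*I) + 144*I)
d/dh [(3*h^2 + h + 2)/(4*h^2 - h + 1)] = (-7*h^2 - 10*h + 3)/(16*h^4 - 8*h^3 + 9*h^2 - 2*h + 1)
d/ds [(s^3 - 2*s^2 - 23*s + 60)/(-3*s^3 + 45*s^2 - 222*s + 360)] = (13*s^2 - 90*s + 105)/(3*(s^4 - 22*s^3 + 181*s^2 - 660*s + 900))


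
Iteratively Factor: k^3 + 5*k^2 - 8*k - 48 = (k + 4)*(k^2 + k - 12) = (k + 4)^2*(k - 3)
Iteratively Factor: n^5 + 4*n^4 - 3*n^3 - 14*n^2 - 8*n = (n + 4)*(n^4 - 3*n^2 - 2*n) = (n - 2)*(n + 4)*(n^3 + 2*n^2 + n) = (n - 2)*(n + 1)*(n + 4)*(n^2 + n) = (n - 2)*(n + 1)^2*(n + 4)*(n)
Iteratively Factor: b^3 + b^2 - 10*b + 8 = (b - 2)*(b^2 + 3*b - 4) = (b - 2)*(b - 1)*(b + 4)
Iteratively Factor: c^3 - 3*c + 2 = (c + 2)*(c^2 - 2*c + 1) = (c - 1)*(c + 2)*(c - 1)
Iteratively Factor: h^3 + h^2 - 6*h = (h - 2)*(h^2 + 3*h) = h*(h - 2)*(h + 3)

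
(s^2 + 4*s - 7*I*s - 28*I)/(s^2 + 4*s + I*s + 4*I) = (s - 7*I)/(s + I)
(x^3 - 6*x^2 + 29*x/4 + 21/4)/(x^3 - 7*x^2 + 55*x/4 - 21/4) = (2*x + 1)/(2*x - 1)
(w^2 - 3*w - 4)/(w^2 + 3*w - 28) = (w + 1)/(w + 7)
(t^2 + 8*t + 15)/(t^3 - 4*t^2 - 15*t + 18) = (t + 5)/(t^2 - 7*t + 6)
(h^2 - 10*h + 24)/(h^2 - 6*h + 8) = (h - 6)/(h - 2)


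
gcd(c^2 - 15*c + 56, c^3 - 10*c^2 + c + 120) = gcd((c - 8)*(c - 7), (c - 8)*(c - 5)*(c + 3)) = c - 8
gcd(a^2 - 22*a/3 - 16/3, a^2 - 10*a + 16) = a - 8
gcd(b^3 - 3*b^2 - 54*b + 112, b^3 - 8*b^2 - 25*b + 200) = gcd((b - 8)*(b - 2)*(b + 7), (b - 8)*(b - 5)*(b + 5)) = b - 8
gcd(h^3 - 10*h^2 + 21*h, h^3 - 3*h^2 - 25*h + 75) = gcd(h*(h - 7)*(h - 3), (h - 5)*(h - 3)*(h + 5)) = h - 3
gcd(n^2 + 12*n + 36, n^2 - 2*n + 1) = 1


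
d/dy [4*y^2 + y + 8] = 8*y + 1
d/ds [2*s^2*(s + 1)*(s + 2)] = 2*s*(4*s^2 + 9*s + 4)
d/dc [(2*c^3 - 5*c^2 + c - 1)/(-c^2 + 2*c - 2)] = c*(-2*c^3 + 8*c^2 - 21*c + 18)/(c^4 - 4*c^3 + 8*c^2 - 8*c + 4)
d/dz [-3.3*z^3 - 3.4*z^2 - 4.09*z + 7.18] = -9.9*z^2 - 6.8*z - 4.09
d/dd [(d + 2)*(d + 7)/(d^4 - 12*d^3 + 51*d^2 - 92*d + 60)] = (-2*d^4 - 19*d^3 + 122*d^2 + 197*d - 914)/(d^7 - 22*d^6 + 202*d^5 - 1004*d^4 + 2921*d^3 - 4982*d^2 + 4620*d - 1800)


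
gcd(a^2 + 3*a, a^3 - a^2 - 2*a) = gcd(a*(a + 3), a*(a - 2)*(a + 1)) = a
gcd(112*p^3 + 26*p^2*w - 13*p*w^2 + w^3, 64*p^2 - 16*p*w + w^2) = 8*p - w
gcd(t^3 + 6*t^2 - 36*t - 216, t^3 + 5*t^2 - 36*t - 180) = t^2 - 36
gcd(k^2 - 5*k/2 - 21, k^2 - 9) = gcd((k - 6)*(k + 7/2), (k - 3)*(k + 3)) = 1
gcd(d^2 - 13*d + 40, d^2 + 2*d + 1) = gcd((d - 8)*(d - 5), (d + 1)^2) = 1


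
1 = 1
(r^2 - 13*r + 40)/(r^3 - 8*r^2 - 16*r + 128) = (r - 5)/(r^2 - 16)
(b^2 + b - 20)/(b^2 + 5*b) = (b - 4)/b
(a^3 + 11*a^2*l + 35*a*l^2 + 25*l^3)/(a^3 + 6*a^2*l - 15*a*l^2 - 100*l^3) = (a + l)/(a - 4*l)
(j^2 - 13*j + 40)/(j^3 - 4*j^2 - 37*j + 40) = (j - 5)/(j^2 + 4*j - 5)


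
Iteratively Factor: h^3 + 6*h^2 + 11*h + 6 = (h + 2)*(h^2 + 4*h + 3) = (h + 1)*(h + 2)*(h + 3)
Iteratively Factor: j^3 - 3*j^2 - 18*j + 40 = (j - 2)*(j^2 - j - 20) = (j - 2)*(j + 4)*(j - 5)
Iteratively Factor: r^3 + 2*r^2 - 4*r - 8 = (r + 2)*(r^2 - 4) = (r - 2)*(r + 2)*(r + 2)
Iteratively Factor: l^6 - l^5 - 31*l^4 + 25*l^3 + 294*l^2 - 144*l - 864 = (l - 3)*(l^5 + 2*l^4 - 25*l^3 - 50*l^2 + 144*l + 288) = (l - 4)*(l - 3)*(l^4 + 6*l^3 - l^2 - 54*l - 72) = (l - 4)*(l - 3)*(l + 2)*(l^3 + 4*l^2 - 9*l - 36) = (l - 4)*(l - 3)*(l + 2)*(l + 4)*(l^2 - 9) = (l - 4)*(l - 3)^2*(l + 2)*(l + 4)*(l + 3)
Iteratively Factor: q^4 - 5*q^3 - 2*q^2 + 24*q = (q - 3)*(q^3 - 2*q^2 - 8*q) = q*(q - 3)*(q^2 - 2*q - 8) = q*(q - 4)*(q - 3)*(q + 2)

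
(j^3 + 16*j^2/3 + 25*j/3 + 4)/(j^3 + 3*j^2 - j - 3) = (j + 4/3)/(j - 1)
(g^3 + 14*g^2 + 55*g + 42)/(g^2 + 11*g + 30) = (g^2 + 8*g + 7)/(g + 5)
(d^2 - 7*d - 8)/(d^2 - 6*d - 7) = (d - 8)/(d - 7)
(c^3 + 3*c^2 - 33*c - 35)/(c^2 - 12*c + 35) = (c^2 + 8*c + 7)/(c - 7)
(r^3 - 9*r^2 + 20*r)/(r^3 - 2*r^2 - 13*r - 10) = r*(r - 4)/(r^2 + 3*r + 2)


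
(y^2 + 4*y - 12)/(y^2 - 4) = (y + 6)/(y + 2)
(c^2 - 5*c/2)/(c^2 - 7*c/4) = 2*(2*c - 5)/(4*c - 7)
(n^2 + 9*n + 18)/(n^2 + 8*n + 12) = (n + 3)/(n + 2)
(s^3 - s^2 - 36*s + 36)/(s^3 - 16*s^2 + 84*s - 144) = (s^2 + 5*s - 6)/(s^2 - 10*s + 24)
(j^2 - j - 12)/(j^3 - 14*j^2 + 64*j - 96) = (j + 3)/(j^2 - 10*j + 24)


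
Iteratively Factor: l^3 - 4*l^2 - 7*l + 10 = (l - 5)*(l^2 + l - 2) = (l - 5)*(l + 2)*(l - 1)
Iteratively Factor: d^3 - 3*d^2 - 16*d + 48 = (d - 4)*(d^2 + d - 12) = (d - 4)*(d - 3)*(d + 4)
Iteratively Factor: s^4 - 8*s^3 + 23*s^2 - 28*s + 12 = (s - 3)*(s^3 - 5*s^2 + 8*s - 4) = (s - 3)*(s - 2)*(s^2 - 3*s + 2) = (s - 3)*(s - 2)*(s - 1)*(s - 2)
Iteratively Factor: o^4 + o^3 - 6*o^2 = (o)*(o^3 + o^2 - 6*o) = o*(o + 3)*(o^2 - 2*o) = o*(o - 2)*(o + 3)*(o)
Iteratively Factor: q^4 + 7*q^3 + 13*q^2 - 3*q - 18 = (q + 2)*(q^3 + 5*q^2 + 3*q - 9) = (q + 2)*(q + 3)*(q^2 + 2*q - 3) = (q - 1)*(q + 2)*(q + 3)*(q + 3)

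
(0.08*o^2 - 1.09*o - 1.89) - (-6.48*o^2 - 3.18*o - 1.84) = 6.56*o^2 + 2.09*o - 0.0499999999999998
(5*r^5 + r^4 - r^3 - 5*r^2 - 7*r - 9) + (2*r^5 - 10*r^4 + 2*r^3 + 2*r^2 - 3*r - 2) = 7*r^5 - 9*r^4 + r^3 - 3*r^2 - 10*r - 11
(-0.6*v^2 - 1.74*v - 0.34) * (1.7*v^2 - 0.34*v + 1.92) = -1.02*v^4 - 2.754*v^3 - 1.1384*v^2 - 3.2252*v - 0.6528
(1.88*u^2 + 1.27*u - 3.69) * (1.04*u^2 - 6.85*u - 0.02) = 1.9552*u^4 - 11.5572*u^3 - 12.5747*u^2 + 25.2511*u + 0.0738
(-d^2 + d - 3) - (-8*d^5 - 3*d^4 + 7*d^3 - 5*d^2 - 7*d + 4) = 8*d^5 + 3*d^4 - 7*d^3 + 4*d^2 + 8*d - 7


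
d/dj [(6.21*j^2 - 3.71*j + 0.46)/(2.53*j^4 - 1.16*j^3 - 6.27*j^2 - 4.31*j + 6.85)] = (-31.4226*j^5 + 35.3625*j^4 - 13.2624*j^3 - 48.426*j^2 + 90.8454*j - 23.4309)/(6.4009*j^8 - 5.8696*j^7 - 30.3806*j^6 - 7.2622*j^5 + 83.9731*j^4 + 38.1554*j^3 - 67.3229*j^2 - 59.047*j + 46.9225)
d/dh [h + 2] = 1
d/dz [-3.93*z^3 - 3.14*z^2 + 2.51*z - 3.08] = -11.79*z^2 - 6.28*z + 2.51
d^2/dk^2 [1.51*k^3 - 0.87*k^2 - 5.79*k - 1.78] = 9.06*k - 1.74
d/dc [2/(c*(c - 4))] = 4*(2 - c)/(c^2*(c^2 - 8*c + 16))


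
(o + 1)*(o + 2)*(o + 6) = o^3 + 9*o^2 + 20*o + 12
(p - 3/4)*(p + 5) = p^2 + 17*p/4 - 15/4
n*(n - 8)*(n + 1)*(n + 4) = n^4 - 3*n^3 - 36*n^2 - 32*n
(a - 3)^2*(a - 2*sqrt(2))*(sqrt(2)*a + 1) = sqrt(2)*a^4 - 6*sqrt(2)*a^3 - 3*a^3 + 7*sqrt(2)*a^2 + 18*a^2 - 27*a + 12*sqrt(2)*a - 18*sqrt(2)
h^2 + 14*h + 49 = (h + 7)^2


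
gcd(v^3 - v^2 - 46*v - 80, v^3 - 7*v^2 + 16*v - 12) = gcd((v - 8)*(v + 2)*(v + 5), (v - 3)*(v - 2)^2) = 1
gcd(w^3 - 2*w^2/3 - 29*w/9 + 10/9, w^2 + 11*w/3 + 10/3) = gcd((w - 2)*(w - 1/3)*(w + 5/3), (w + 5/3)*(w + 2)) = w + 5/3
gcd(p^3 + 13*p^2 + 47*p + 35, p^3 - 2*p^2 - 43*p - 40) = p^2 + 6*p + 5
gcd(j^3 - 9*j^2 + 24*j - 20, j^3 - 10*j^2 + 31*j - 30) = j^2 - 7*j + 10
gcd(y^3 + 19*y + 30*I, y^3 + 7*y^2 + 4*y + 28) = y + 2*I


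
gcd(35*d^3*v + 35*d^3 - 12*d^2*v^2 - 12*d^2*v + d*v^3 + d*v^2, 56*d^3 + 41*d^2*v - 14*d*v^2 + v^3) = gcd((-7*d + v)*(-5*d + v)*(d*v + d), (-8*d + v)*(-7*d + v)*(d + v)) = -7*d + v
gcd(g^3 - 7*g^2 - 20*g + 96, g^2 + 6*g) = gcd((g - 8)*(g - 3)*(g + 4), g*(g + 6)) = 1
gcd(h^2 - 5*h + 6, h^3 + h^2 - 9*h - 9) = h - 3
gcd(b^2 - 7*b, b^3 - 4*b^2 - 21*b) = b^2 - 7*b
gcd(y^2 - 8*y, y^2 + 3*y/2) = y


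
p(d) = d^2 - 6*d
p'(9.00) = 12.00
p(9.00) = 27.00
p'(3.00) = 0.00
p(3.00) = -9.00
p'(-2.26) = -10.52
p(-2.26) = 18.67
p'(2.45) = -1.10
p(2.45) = -8.70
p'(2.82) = -0.36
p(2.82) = -8.97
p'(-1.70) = -9.40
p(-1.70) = 13.09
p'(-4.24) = -14.48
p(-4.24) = 43.42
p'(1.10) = -3.80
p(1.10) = -5.39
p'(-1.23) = -8.46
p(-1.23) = 8.89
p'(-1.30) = -8.60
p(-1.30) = 9.49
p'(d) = 2*d - 6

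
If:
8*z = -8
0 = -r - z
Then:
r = 1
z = -1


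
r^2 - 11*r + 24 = (r - 8)*(r - 3)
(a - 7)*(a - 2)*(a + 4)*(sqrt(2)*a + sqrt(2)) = sqrt(2)*a^4 - 4*sqrt(2)*a^3 - 27*sqrt(2)*a^2 + 34*sqrt(2)*a + 56*sqrt(2)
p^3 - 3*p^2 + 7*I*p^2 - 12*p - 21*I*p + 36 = (p - 3)*(p + 3*I)*(p + 4*I)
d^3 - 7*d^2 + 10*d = d*(d - 5)*(d - 2)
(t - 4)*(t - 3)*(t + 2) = t^3 - 5*t^2 - 2*t + 24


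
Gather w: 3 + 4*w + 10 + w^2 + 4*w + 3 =w^2 + 8*w + 16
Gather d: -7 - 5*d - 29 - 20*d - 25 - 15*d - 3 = -40*d - 64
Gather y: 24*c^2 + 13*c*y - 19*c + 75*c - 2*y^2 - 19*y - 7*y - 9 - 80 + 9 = 24*c^2 + 56*c - 2*y^2 + y*(13*c - 26) - 80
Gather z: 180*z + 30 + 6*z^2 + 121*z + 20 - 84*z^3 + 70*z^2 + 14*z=-84*z^3 + 76*z^2 + 315*z + 50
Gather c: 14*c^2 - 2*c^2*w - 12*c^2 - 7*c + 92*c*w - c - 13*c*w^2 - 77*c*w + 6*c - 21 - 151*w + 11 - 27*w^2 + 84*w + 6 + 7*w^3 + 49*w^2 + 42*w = c^2*(2 - 2*w) + c*(-13*w^2 + 15*w - 2) + 7*w^3 + 22*w^2 - 25*w - 4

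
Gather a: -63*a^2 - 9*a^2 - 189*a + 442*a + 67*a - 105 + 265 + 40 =-72*a^2 + 320*a + 200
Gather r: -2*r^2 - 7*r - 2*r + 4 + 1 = -2*r^2 - 9*r + 5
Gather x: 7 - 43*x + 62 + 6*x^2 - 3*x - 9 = 6*x^2 - 46*x + 60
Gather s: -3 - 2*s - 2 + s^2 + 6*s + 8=s^2 + 4*s + 3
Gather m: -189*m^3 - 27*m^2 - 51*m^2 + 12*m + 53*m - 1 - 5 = -189*m^3 - 78*m^2 + 65*m - 6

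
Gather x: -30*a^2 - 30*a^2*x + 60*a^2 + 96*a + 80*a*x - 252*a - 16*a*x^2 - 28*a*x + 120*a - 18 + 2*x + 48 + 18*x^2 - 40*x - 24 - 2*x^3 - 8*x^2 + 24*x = 30*a^2 - 36*a - 2*x^3 + x^2*(10 - 16*a) + x*(-30*a^2 + 52*a - 14) + 6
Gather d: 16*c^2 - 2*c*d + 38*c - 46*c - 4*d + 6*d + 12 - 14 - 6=16*c^2 - 8*c + d*(2 - 2*c) - 8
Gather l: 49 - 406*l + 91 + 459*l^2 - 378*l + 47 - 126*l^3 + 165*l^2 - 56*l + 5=-126*l^3 + 624*l^2 - 840*l + 192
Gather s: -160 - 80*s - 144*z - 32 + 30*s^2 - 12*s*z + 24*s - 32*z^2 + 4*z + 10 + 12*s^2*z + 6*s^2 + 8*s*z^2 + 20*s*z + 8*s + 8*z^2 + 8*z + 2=s^2*(12*z + 36) + s*(8*z^2 + 8*z - 48) - 24*z^2 - 132*z - 180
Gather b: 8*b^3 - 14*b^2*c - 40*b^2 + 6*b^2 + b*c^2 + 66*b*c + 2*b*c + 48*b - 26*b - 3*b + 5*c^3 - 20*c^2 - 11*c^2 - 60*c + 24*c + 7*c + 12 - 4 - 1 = 8*b^3 + b^2*(-14*c - 34) + b*(c^2 + 68*c + 19) + 5*c^3 - 31*c^2 - 29*c + 7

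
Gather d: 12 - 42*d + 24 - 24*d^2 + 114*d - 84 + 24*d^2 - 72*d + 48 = 0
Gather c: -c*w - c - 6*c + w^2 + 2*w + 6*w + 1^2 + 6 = c*(-w - 7) + w^2 + 8*w + 7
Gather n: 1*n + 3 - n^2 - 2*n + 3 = -n^2 - n + 6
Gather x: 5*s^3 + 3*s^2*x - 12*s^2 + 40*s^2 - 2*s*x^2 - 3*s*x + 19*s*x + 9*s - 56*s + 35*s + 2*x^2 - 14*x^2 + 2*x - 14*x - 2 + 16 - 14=5*s^3 + 28*s^2 - 12*s + x^2*(-2*s - 12) + x*(3*s^2 + 16*s - 12)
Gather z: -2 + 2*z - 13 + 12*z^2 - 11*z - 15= 12*z^2 - 9*z - 30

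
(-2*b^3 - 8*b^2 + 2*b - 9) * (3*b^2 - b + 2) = -6*b^5 - 22*b^4 + 10*b^3 - 45*b^2 + 13*b - 18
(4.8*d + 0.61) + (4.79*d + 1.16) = 9.59*d + 1.77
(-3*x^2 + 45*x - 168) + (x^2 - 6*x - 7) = -2*x^2 + 39*x - 175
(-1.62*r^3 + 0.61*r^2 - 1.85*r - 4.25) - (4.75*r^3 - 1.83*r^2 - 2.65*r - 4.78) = -6.37*r^3 + 2.44*r^2 + 0.8*r + 0.53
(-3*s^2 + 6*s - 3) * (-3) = 9*s^2 - 18*s + 9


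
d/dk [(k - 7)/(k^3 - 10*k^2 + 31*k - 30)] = (k^3 - 10*k^2 + 31*k - (k - 7)*(3*k^2 - 20*k + 31) - 30)/(k^3 - 10*k^2 + 31*k - 30)^2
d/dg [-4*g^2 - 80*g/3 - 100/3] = -8*g - 80/3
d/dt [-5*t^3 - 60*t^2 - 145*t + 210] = -15*t^2 - 120*t - 145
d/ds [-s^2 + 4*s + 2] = 4 - 2*s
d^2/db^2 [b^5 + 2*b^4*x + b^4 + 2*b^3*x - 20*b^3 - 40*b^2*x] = 20*b^3 + 24*b^2*x + 12*b^2 + 12*b*x - 120*b - 80*x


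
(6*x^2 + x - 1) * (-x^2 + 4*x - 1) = -6*x^4 + 23*x^3 - x^2 - 5*x + 1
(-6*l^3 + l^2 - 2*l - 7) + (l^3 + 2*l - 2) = -5*l^3 + l^2 - 9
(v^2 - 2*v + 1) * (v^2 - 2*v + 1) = v^4 - 4*v^3 + 6*v^2 - 4*v + 1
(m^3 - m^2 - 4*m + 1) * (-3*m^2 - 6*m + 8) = -3*m^5 - 3*m^4 + 26*m^3 + 13*m^2 - 38*m + 8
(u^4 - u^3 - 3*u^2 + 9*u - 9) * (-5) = -5*u^4 + 5*u^3 + 15*u^2 - 45*u + 45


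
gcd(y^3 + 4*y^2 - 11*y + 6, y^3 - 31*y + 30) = y^2 + 5*y - 6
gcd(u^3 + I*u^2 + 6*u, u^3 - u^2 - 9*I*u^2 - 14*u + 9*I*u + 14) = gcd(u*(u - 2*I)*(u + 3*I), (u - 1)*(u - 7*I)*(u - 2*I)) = u - 2*I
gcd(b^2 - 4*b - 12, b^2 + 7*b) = 1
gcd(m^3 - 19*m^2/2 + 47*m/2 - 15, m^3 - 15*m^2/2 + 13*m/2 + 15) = m^2 - 17*m/2 + 15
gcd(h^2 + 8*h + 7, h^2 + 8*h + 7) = h^2 + 8*h + 7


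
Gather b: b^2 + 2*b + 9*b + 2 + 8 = b^2 + 11*b + 10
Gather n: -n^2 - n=-n^2 - n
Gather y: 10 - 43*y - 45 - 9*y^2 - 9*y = -9*y^2 - 52*y - 35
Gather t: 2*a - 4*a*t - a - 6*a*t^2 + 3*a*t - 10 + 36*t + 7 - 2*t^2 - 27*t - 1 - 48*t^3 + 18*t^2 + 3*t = a - 48*t^3 + t^2*(16 - 6*a) + t*(12 - a) - 4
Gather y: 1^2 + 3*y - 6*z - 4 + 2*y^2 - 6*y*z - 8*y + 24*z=2*y^2 + y*(-6*z - 5) + 18*z - 3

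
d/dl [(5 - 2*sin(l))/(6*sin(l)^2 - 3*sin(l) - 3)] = (4*sin(l)^2 - 20*sin(l) + 7)*cos(l)/(3*(sin(l) - 1)^2*(2*sin(l) + 1)^2)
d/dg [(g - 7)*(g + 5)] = 2*g - 2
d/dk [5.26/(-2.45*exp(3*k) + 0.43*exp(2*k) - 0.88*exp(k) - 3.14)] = (38.661*exp(2*k) - 4.5236*exp(k) + 4.6288)*exp(k)/(2.45*exp(3*k) - 0.43*exp(2*k) + 0.88*exp(k) + 3.14)^2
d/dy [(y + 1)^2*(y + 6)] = (y + 1)*(3*y + 13)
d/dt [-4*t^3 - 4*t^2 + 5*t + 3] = -12*t^2 - 8*t + 5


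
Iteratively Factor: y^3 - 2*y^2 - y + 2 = (y - 2)*(y^2 - 1) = (y - 2)*(y + 1)*(y - 1)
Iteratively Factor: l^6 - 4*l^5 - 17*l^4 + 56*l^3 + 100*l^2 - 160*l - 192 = (l + 3)*(l^5 - 7*l^4 + 4*l^3 + 44*l^2 - 32*l - 64) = (l - 4)*(l + 3)*(l^4 - 3*l^3 - 8*l^2 + 12*l + 16) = (l - 4)*(l + 2)*(l + 3)*(l^3 - 5*l^2 + 2*l + 8) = (l - 4)*(l + 1)*(l + 2)*(l + 3)*(l^2 - 6*l + 8) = (l - 4)*(l - 2)*(l + 1)*(l + 2)*(l + 3)*(l - 4)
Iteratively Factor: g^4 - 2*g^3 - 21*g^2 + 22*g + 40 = (g + 1)*(g^3 - 3*g^2 - 18*g + 40) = (g + 1)*(g + 4)*(g^2 - 7*g + 10) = (g - 2)*(g + 1)*(g + 4)*(g - 5)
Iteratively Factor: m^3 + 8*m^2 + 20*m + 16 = (m + 2)*(m^2 + 6*m + 8) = (m + 2)^2*(m + 4)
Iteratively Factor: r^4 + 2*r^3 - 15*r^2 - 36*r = (r - 4)*(r^3 + 6*r^2 + 9*r) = r*(r - 4)*(r^2 + 6*r + 9) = r*(r - 4)*(r + 3)*(r + 3)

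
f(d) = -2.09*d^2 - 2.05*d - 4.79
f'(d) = -4.18*d - 2.05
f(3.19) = -32.60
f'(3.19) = -15.38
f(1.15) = -9.91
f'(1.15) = -6.86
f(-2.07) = -9.50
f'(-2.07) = 6.60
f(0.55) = -6.55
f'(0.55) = -4.35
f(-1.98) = -8.92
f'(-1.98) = 6.23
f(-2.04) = -9.31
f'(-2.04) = 6.48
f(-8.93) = -153.15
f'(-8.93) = 35.28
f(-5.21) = -50.84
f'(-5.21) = 19.73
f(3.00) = -29.75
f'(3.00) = -14.59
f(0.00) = -4.79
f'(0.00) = -2.05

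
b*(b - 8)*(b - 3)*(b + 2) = b^4 - 9*b^3 + 2*b^2 + 48*b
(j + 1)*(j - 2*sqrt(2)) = j^2 - 2*sqrt(2)*j + j - 2*sqrt(2)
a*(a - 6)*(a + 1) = a^3 - 5*a^2 - 6*a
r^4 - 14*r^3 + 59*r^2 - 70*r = r*(r - 7)*(r - 5)*(r - 2)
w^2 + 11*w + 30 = (w + 5)*(w + 6)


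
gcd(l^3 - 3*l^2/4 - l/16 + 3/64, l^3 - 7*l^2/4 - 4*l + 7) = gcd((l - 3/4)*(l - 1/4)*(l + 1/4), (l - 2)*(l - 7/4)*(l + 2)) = 1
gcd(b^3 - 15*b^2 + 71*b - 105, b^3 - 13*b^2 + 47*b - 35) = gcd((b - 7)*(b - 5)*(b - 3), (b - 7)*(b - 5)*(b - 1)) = b^2 - 12*b + 35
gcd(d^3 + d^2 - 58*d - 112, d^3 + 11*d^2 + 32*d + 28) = d^2 + 9*d + 14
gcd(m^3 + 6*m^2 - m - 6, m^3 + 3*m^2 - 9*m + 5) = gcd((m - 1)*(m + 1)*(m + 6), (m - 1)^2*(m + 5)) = m - 1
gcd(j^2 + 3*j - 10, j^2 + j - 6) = j - 2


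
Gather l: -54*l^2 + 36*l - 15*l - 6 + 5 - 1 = -54*l^2 + 21*l - 2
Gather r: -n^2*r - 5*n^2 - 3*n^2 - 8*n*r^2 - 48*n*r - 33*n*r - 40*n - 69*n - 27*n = -8*n^2 - 8*n*r^2 - 136*n + r*(-n^2 - 81*n)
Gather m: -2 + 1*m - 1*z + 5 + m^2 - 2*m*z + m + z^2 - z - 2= m^2 + m*(2 - 2*z) + z^2 - 2*z + 1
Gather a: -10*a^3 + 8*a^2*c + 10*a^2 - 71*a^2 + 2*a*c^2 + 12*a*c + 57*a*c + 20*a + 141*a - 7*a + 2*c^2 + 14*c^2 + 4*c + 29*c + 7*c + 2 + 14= -10*a^3 + a^2*(8*c - 61) + a*(2*c^2 + 69*c + 154) + 16*c^2 + 40*c + 16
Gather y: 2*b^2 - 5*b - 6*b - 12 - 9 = 2*b^2 - 11*b - 21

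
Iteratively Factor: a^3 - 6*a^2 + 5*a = (a)*(a^2 - 6*a + 5) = a*(a - 1)*(a - 5)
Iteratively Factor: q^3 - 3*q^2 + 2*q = (q)*(q^2 - 3*q + 2) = q*(q - 2)*(q - 1)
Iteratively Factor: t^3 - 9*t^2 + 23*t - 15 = (t - 5)*(t^2 - 4*t + 3) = (t - 5)*(t - 1)*(t - 3)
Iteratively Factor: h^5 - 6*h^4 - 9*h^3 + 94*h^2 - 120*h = (h - 5)*(h^4 - h^3 - 14*h^2 + 24*h) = (h - 5)*(h + 4)*(h^3 - 5*h^2 + 6*h) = (h - 5)*(h - 3)*(h + 4)*(h^2 - 2*h) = (h - 5)*(h - 3)*(h - 2)*(h + 4)*(h)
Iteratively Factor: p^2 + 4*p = (p)*(p + 4)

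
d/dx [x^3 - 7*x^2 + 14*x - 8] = 3*x^2 - 14*x + 14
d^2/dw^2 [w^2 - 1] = 2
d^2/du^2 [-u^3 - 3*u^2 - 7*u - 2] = -6*u - 6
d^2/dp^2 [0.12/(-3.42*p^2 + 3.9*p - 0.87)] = (2.807136*p^2 - 3.20112*p - 0.12*(6.84*p - 3.9)*(13.68*p - 7.8) + 0.714096)/(3.42*p^2 - 3.9*p + 0.87)^3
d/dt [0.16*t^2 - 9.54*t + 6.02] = 0.32*t - 9.54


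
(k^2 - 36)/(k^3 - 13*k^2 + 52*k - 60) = (k + 6)/(k^2 - 7*k + 10)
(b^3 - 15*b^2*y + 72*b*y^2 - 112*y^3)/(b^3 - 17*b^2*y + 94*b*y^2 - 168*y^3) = (-b + 4*y)/(-b + 6*y)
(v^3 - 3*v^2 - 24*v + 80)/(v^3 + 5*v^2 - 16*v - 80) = (v - 4)/(v + 4)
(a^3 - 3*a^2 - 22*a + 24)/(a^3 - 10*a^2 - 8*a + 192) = (a - 1)/(a - 8)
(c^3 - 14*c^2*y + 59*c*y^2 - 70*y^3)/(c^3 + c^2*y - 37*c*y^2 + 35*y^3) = (-c^2 + 9*c*y - 14*y^2)/(-c^2 - 6*c*y + 7*y^2)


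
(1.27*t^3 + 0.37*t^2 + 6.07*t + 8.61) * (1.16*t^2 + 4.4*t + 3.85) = 1.4732*t^5 + 6.0172*t^4 + 13.5587*t^3 + 38.1201*t^2 + 61.2535*t + 33.1485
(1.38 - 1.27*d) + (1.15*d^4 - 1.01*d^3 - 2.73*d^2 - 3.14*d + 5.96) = 1.15*d^4 - 1.01*d^3 - 2.73*d^2 - 4.41*d + 7.34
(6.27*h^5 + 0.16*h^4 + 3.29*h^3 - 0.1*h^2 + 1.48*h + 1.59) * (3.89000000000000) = 24.3903*h^5 + 0.6224*h^4 + 12.7981*h^3 - 0.389*h^2 + 5.7572*h + 6.1851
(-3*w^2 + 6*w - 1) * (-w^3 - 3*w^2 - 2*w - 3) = 3*w^5 + 3*w^4 - 11*w^3 - 16*w + 3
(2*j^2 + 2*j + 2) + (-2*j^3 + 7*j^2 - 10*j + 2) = -2*j^3 + 9*j^2 - 8*j + 4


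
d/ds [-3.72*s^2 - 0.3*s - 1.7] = -7.44*s - 0.3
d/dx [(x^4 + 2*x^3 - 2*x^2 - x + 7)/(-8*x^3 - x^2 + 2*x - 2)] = (-8*x^6 - 2*x^5 - 12*x^4 - 16*x^3 + 151*x^2 + 22*x - 12)/(64*x^6 + 16*x^5 - 31*x^4 + 28*x^3 + 8*x^2 - 8*x + 4)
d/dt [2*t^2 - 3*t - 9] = 4*t - 3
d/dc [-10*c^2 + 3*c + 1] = 3 - 20*c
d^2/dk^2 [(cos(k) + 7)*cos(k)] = -7*cos(k) - 2*cos(2*k)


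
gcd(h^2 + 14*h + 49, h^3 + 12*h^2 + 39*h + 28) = h + 7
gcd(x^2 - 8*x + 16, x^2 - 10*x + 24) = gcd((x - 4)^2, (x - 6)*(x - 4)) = x - 4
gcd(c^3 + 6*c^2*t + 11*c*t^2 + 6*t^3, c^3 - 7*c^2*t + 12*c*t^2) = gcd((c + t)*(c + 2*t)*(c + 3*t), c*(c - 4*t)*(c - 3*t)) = 1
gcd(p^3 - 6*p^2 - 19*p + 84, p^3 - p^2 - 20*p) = p + 4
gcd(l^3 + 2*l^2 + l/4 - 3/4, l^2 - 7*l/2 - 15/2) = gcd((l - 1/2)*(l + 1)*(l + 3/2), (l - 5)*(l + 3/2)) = l + 3/2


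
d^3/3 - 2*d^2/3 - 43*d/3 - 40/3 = (d/3 + 1/3)*(d - 8)*(d + 5)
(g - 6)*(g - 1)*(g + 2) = g^3 - 5*g^2 - 8*g + 12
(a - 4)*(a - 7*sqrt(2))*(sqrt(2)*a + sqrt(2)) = sqrt(2)*a^3 - 14*a^2 - 3*sqrt(2)*a^2 - 4*sqrt(2)*a + 42*a + 56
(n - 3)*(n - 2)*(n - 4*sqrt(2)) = n^3 - 4*sqrt(2)*n^2 - 5*n^2 + 6*n + 20*sqrt(2)*n - 24*sqrt(2)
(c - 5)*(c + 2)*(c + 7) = c^3 + 4*c^2 - 31*c - 70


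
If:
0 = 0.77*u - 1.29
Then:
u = 1.68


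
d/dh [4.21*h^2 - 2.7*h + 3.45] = 8.42*h - 2.7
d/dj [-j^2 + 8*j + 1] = 8 - 2*j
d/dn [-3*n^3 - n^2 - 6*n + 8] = -9*n^2 - 2*n - 6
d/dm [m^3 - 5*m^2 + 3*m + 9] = 3*m^2 - 10*m + 3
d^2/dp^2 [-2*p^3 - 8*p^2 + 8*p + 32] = -12*p - 16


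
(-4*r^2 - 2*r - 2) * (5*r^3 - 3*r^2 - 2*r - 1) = -20*r^5 + 2*r^4 + 4*r^3 + 14*r^2 + 6*r + 2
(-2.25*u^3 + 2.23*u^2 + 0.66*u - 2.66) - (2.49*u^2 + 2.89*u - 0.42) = -2.25*u^3 - 0.26*u^2 - 2.23*u - 2.24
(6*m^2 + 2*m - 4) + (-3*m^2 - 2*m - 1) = 3*m^2 - 5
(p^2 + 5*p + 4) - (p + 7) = p^2 + 4*p - 3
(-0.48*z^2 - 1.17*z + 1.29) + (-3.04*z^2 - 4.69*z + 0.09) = -3.52*z^2 - 5.86*z + 1.38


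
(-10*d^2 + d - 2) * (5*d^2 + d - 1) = -50*d^4 - 5*d^3 + d^2 - 3*d + 2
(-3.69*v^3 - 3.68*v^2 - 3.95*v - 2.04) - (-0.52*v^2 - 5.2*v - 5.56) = -3.69*v^3 - 3.16*v^2 + 1.25*v + 3.52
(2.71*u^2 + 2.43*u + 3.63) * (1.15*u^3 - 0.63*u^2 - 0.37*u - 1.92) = 3.1165*u^5 + 1.0872*u^4 + 1.6409*u^3 - 8.3892*u^2 - 6.0087*u - 6.9696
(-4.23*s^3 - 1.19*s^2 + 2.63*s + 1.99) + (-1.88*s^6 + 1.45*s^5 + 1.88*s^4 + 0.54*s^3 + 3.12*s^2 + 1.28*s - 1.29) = -1.88*s^6 + 1.45*s^5 + 1.88*s^4 - 3.69*s^3 + 1.93*s^2 + 3.91*s + 0.7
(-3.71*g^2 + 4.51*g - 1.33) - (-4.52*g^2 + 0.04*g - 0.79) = 0.81*g^2 + 4.47*g - 0.54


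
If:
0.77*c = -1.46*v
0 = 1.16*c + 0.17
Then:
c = -0.15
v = 0.08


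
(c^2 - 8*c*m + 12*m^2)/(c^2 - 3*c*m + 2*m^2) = (c - 6*m)/(c - m)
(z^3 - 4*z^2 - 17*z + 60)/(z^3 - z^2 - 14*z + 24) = (z - 5)/(z - 2)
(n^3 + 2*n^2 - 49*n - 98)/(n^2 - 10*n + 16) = (n^3 + 2*n^2 - 49*n - 98)/(n^2 - 10*n + 16)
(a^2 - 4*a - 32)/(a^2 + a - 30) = (a^2 - 4*a - 32)/(a^2 + a - 30)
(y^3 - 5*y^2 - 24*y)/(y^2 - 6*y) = (y^2 - 5*y - 24)/(y - 6)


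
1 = 1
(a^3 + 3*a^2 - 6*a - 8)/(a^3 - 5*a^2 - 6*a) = (a^2 + 2*a - 8)/(a*(a - 6))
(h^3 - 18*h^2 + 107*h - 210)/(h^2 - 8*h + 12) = (h^2 - 12*h + 35)/(h - 2)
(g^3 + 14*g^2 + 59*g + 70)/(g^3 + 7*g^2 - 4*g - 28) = (g + 5)/(g - 2)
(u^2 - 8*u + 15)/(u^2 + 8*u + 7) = (u^2 - 8*u + 15)/(u^2 + 8*u + 7)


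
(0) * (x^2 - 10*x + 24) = 0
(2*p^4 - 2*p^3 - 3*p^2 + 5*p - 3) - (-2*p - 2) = 2*p^4 - 2*p^3 - 3*p^2 + 7*p - 1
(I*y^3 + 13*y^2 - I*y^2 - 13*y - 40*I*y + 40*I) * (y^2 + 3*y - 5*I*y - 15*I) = I*y^5 + 18*y^4 + 2*I*y^4 + 36*y^3 - 108*I*y^3 - 254*y^2 - 210*I*y^2 - 400*y + 315*I*y + 600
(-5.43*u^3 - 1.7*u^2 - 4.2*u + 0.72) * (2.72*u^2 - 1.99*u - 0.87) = -14.7696*u^5 + 6.1817*u^4 - 3.3169*u^3 + 11.7954*u^2 + 2.2212*u - 0.6264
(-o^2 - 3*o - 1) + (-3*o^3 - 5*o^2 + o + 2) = -3*o^3 - 6*o^2 - 2*o + 1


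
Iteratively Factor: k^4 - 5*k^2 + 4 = (k + 1)*(k^3 - k^2 - 4*k + 4) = (k - 2)*(k + 1)*(k^2 + k - 2) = (k - 2)*(k - 1)*(k + 1)*(k + 2)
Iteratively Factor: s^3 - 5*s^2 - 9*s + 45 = (s + 3)*(s^2 - 8*s + 15) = (s - 5)*(s + 3)*(s - 3)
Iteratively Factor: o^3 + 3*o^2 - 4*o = (o - 1)*(o^2 + 4*o) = o*(o - 1)*(o + 4)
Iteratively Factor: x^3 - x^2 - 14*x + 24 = (x + 4)*(x^2 - 5*x + 6) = (x - 2)*(x + 4)*(x - 3)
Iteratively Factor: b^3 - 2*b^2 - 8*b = (b - 4)*(b^2 + 2*b) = b*(b - 4)*(b + 2)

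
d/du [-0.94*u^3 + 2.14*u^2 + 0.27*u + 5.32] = -2.82*u^2 + 4.28*u + 0.27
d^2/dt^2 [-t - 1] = 0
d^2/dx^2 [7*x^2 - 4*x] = 14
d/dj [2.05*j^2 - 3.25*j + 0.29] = 4.1*j - 3.25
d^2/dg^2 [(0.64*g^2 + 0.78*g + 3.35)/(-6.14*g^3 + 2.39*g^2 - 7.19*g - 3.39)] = (-48.255488*g^6 - 176.434128*g^5 - 1277.323848*g^4 + 1011.019548*g^3 - 838.447278*g^2 + 725.856042*g - 377.334232)/(231.475544*g^9 - 270.306132*g^8 + 918.397254*g^7 - 263.309231*g^6 + 776.970795*g^5 + 585.372864*g^4 + 233.854847*g^3 + 443.35098*g^2 + 247.884597*g + 38.958219)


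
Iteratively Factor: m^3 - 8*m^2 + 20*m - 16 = (m - 4)*(m^2 - 4*m + 4) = (m - 4)*(m - 2)*(m - 2)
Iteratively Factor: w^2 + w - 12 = (w + 4)*(w - 3)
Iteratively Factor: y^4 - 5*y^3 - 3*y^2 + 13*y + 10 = (y - 2)*(y^3 - 3*y^2 - 9*y - 5) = (y - 2)*(y + 1)*(y^2 - 4*y - 5) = (y - 5)*(y - 2)*(y + 1)*(y + 1)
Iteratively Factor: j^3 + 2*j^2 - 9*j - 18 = (j + 2)*(j^2 - 9) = (j - 3)*(j + 2)*(j + 3)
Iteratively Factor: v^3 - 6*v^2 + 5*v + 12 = (v + 1)*(v^2 - 7*v + 12) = (v - 3)*(v + 1)*(v - 4)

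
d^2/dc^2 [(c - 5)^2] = 2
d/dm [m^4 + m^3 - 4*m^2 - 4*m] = 4*m^3 + 3*m^2 - 8*m - 4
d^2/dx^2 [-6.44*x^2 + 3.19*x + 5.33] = -12.8800000000000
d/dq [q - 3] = 1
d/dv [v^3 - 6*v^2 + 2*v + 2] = 3*v^2 - 12*v + 2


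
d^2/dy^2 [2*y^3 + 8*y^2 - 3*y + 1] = 12*y + 16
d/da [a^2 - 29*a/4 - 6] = 2*a - 29/4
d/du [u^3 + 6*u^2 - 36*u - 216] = 3*u^2 + 12*u - 36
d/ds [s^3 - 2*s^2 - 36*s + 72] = 3*s^2 - 4*s - 36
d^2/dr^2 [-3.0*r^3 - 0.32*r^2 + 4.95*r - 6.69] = -18.0*r - 0.64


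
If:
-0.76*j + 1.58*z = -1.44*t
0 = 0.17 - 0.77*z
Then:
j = 1.89473684210526*t + 0.458988380041012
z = 0.22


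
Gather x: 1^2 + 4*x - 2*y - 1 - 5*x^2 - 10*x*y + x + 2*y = -5*x^2 + x*(5 - 10*y)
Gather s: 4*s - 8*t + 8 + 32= 4*s - 8*t + 40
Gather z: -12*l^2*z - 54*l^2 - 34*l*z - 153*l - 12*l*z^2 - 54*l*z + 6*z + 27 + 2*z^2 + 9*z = -54*l^2 - 153*l + z^2*(2 - 12*l) + z*(-12*l^2 - 88*l + 15) + 27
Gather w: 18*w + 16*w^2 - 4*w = 16*w^2 + 14*w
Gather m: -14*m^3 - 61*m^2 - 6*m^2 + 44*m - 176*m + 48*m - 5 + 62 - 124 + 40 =-14*m^3 - 67*m^2 - 84*m - 27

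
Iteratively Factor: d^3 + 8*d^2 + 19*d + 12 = (d + 1)*(d^2 + 7*d + 12) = (d + 1)*(d + 3)*(d + 4)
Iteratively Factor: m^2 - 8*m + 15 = (m - 3)*(m - 5)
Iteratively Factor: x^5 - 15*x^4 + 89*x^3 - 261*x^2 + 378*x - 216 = (x - 3)*(x^4 - 12*x^3 + 53*x^2 - 102*x + 72) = (x - 3)^2*(x^3 - 9*x^2 + 26*x - 24) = (x - 3)^3*(x^2 - 6*x + 8) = (x - 4)*(x - 3)^3*(x - 2)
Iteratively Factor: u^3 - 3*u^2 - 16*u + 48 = (u - 4)*(u^2 + u - 12) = (u - 4)*(u + 4)*(u - 3)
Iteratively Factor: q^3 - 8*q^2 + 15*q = (q - 3)*(q^2 - 5*q) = q*(q - 3)*(q - 5)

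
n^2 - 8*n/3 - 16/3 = (n - 4)*(n + 4/3)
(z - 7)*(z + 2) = z^2 - 5*z - 14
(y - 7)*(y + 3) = y^2 - 4*y - 21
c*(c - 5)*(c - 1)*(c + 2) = c^4 - 4*c^3 - 7*c^2 + 10*c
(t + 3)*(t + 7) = t^2 + 10*t + 21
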